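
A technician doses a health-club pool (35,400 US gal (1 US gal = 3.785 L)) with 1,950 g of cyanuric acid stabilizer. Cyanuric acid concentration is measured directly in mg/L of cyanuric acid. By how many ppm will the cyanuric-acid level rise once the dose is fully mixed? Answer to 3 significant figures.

14.6 ppm

Volume: 35,400 US gal × 3.785 L/gal = 133,989 L.
Rise: 1,950 g / 133,989 L × 1000 = 14.55 mg/L.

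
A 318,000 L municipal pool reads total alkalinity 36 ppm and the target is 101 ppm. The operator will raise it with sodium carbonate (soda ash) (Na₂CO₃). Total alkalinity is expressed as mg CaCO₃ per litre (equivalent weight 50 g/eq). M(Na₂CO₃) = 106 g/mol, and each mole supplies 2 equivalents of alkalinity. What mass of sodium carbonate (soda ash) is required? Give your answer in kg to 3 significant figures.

21.9 kg

Alkalinity to add: (101 − 36) = 65 mg/L as CaCO₃ × 318,000 L = 20,670 g as CaCO₃.
Equivalents: 20,670 g ÷ 50 g/eq = 413.4 eq.
Each mole of Na₂CO₃ supplies 2 eq, so 413.4 / 2 = 206.7 mol.
Mass: 206.7 mol × 106 g/mol = 21,910 g.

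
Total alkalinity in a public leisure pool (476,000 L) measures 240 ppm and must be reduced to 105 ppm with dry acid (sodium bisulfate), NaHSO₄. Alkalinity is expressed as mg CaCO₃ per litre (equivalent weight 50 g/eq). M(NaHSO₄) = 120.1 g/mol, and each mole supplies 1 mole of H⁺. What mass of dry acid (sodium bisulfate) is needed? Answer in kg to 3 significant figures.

Alkalinity to neutralize: (240 − 105) = 135 mg/L as CaCO₃ × 476,000 L = 64,260 g as CaCO₃.
Equivalents of H⁺ required: 64,260 ÷ 50 g/eq = 1285 eq = 1285 mol NaHSO₄.
Mass of NaHSO₄: 1285 × 120.1 = 154,400 g.

154 kg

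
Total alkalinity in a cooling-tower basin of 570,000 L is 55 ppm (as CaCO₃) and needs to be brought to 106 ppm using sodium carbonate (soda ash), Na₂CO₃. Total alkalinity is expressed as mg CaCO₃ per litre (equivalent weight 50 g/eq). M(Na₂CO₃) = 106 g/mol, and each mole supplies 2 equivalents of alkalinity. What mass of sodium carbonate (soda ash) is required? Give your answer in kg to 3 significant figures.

30.8 kg

Alkalinity to add: (106 − 55) = 51 mg/L as CaCO₃ × 570,000 L = 29,070 g as CaCO₃.
Equivalents: 29,070 g ÷ 50 g/eq = 581.4 eq.
Each mole of Na₂CO₃ supplies 2 eq, so 581.4 / 2 = 290.7 mol.
Mass: 290.7 mol × 106 g/mol = 30,810 g.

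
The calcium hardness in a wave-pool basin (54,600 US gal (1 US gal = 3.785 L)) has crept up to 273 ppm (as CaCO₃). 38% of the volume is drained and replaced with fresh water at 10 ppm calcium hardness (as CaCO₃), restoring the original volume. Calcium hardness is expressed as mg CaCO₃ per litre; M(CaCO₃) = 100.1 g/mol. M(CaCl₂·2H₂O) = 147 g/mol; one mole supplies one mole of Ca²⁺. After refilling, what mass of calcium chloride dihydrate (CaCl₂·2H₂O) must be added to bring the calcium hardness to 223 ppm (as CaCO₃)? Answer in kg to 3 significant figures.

Volume: 54,600 US gal × 3.785 L/gal = 206,661 L.
After draining 38% and refilling: 273 × 0.62 + 10 × 0.38 = 173.06 ppm.
Deficit to target: 223 − 173.06 = 49.94 mg/L.
As CaCO₃: 49.94 mg/L × 206,661 L = 10,320 g; ÷ 100.1 = 103.1 mol Ca²⁺.
Mass: 103.1 × 147 = 15,160 g.

15.2 kg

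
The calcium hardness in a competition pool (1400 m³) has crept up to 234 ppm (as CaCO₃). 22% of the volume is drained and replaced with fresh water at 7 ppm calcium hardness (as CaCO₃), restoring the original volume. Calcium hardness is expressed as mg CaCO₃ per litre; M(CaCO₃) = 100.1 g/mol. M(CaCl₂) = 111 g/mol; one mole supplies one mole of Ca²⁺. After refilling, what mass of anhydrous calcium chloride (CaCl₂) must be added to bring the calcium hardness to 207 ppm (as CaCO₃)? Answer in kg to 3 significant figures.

35.6 kg

Volume: 1400 m³ = 1,400,000 L.
After draining 22% and refilling: 234 × 0.78 + 7 × 0.22 = 184.06 ppm.
Deficit to target: 207 − 184.06 = 22.94 mg/L.
As CaCO₃: 22.94 mg/L × 1,400,000 L = 32,120 g; ÷ 100.1 = 320.8 mol Ca²⁺.
Mass: 320.8 × 111 = 35,610 g.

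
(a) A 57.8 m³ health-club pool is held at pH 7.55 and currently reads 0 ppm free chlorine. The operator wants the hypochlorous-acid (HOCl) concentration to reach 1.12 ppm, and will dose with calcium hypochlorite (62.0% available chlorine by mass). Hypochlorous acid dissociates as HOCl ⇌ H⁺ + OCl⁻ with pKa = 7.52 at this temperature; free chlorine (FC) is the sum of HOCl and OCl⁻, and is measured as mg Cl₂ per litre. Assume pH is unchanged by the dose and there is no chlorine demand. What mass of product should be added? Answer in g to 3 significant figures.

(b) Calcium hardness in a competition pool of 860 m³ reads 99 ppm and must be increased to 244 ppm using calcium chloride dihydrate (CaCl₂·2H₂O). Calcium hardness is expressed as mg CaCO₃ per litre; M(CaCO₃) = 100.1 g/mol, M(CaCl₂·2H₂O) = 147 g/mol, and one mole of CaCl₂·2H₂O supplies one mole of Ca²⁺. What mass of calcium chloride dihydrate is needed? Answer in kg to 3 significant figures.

(a) 216 g; (b) 183 kg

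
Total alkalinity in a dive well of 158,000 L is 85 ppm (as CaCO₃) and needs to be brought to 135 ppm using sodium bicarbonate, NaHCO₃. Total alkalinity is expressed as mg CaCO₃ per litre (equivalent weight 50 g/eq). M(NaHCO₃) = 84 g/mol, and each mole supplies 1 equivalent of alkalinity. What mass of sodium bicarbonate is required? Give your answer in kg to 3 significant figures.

13.3 kg

Alkalinity to add: (135 − 85) = 50 mg/L as CaCO₃ × 158,000 L = 7900 g as CaCO₃.
Equivalents: 7900 g ÷ 50 g/eq = 158 eq.
NaHCO₃ supplies 1 eq per mole → 158 mol.
Mass: 158 mol × 84 g/mol = 13,270 g.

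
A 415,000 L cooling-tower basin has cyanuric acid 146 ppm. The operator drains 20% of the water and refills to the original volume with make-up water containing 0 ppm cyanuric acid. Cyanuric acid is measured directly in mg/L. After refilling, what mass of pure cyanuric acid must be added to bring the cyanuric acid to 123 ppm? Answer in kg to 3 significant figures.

2.57 kg

After draining 20% and refilling: 146 × 0.80 + 0 × 0.20 = 116.8 ppm.
Deficit to target: 123 − 116.8 = 6.2 mg/L.
Mass: 6.2 mg/L × 415,000 L = 2573 g cyanuric acid.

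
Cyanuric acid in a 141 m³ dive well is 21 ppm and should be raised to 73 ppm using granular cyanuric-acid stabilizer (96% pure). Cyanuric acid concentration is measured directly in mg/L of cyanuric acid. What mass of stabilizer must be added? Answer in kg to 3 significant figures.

7.64 kg

Volume: 141 m³ = 141,000 L.
CYA to add: (73 − 21) = 52 mg/L × 141,000 L = 7332 g cyanuric acid.
At 96% purity: 7332 / 0.96 = 7638 g product.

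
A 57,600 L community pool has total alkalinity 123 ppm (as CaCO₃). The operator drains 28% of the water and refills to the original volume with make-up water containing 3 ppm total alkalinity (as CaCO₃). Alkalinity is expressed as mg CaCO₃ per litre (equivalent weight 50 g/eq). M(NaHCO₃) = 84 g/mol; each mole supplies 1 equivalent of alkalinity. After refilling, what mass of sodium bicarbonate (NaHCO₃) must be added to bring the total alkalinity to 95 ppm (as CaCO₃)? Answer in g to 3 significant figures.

After draining 28% and refilling: 123 × 0.72 + 3 × 0.28 = 89.4 ppm.
Deficit to target: 95 − 89.4 = 5.6 mg/L.
As CaCO₃: 5.6 mg/L × 57,600 L = 322.6 g; ÷ 50 g/eq ÷ 1 = 6.451 mol NaHCO₃.
Mass: 6.451 × 84 = 541.9 g.

542 g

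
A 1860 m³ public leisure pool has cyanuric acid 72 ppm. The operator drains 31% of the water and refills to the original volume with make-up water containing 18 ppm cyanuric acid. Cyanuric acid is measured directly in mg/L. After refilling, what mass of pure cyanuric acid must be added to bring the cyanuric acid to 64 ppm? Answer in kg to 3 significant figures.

Volume: 1860 m³ = 1,860,000 L.
After draining 31% and refilling: 72 × 0.69 + 18 × 0.31 = 55.26 ppm.
Deficit to target: 64 − 55.26 = 8.74 mg/L.
Mass: 8.74 mg/L × 1,860,000 L = 16,260 g cyanuric acid.

16.3 kg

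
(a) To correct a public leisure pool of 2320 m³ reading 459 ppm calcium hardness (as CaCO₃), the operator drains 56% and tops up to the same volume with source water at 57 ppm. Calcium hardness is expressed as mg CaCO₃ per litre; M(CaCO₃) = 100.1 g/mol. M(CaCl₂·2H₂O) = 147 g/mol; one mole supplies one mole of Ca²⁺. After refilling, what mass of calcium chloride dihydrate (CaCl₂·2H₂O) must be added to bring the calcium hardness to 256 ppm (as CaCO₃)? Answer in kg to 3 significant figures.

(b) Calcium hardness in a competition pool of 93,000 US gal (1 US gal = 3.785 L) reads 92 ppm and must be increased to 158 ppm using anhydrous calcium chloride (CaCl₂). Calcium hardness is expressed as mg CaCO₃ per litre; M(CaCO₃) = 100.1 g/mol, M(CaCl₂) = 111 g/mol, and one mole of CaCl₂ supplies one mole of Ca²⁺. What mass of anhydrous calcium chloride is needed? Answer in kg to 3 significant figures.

(a) 75.4 kg; (b) 25.8 kg

(a) Volume: 2320 m³ = 2,320,000 L.
(a) After draining 56% and refilling: 459 × 0.44 + 57 × 0.56 = 233.88 ppm.
(a) Deficit to target: 256 − 233.88 = 22.12 mg/L.
(a) As CaCO₃: 22.12 mg/L × 2,320,000 L = 51,320 g; ÷ 100.1 = 512.7 mol Ca²⁺.
(a) Mass: 512.7 × 147 = 75,360 g.

(b) Volume: 93,000 US gal × 3.785 L/gal = 352,005 L.
(b) Hardness to add: (158 − 92) = 66 mg/L as CaCO₃ × 352,005 L = 23,230 g as CaCO₃.
(b) Moles of Ca²⁺ (1 mol Ca²⁺ ≡ 1 mol CaCO₃): 23,230 / 100.1 g/mol = 232.1 mol.
(b) Mass of CaCl₂: 232.1 × 111 = 25,760 g.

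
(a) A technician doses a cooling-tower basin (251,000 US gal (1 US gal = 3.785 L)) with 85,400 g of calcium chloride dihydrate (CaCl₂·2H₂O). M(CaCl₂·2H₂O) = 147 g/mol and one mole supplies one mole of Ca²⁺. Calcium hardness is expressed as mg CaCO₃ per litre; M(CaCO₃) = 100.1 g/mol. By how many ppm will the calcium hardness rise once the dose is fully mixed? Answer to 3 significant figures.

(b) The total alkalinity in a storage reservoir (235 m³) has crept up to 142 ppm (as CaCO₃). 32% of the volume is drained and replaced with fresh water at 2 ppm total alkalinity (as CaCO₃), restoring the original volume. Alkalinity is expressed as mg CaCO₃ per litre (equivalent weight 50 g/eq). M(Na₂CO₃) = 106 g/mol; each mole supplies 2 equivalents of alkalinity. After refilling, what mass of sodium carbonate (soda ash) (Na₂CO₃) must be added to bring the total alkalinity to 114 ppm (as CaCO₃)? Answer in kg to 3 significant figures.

(a) 61.2 ppm; (b) 4.18 kg

(a) Volume: 251,000 US gal × 3.785 L/gal = 950,035 L.
(a) Moles of Ca²⁺: 85,400 g ÷ 147 g/mol = 581 mol.
(a) As CaCO₃: 581 mol × 100.1 g/mol = 58,150 g.
(a) Rise: 58,150 g / 950,035 L × 1000 = 61.21 mg/L.

(b) Volume: 235 m³ = 235,000 L.
(b) After draining 32% and refilling: 142 × 0.68 + 2 × 0.32 = 97.2 ppm.
(b) Deficit to target: 114 − 97.2 = 16.8 mg/L.
(b) As CaCO₃: 16.8 mg/L × 235,000 L = 3948 g; ÷ 50 g/eq ÷ 2 = 39.48 mol Na₂CO₃.
(b) Mass: 39.48 × 106 = 4185 g.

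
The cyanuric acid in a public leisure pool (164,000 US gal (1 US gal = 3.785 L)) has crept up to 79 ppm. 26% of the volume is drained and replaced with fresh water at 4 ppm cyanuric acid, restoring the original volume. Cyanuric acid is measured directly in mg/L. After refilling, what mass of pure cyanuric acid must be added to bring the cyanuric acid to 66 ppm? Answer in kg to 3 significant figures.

Volume: 164,000 US gal × 3.785 L/gal = 620,740 L.
After draining 26% and refilling: 79 × 0.74 + 4 × 0.26 = 59.5 ppm.
Deficit to target: 66 − 59.5 = 6.5 mg/L.
Mass: 6.5 mg/L × 620,740 L = 4035 g cyanuric acid.

4.03 kg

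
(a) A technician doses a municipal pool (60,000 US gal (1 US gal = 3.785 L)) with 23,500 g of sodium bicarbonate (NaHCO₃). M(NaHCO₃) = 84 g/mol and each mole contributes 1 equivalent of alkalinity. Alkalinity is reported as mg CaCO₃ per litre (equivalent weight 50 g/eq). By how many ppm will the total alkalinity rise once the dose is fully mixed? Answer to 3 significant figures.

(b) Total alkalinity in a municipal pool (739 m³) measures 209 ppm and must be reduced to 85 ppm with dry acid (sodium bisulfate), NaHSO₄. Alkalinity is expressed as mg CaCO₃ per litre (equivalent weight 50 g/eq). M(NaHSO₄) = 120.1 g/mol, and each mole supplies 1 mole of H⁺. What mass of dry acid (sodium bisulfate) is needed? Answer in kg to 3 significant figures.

(a) 61.6 ppm; (b) 220 kg

(a) Volume: 60,000 US gal × 3.785 L/gal = 227,100 L.
(a) Moles of NaHCO₃: 23,500 g ÷ 84 g/mol = 279.8 mol → 279.8 eq of alkalinity.
(a) As CaCO₃: 279.8 eq × 50 g/eq = 13,990 g.
(a) Rise: 13,990 g / 227,100 L × 1000 = 61.59 mg/L.

(b) Volume: 739 m³ = 739,000 L.
(b) Alkalinity to neutralize: (209 − 85) = 124 mg/L as CaCO₃ × 739,000 L = 91,640 g as CaCO₃.
(b) Equivalents of H⁺ required: 91,640 ÷ 50 g/eq = 1833 eq = 1833 mol NaHSO₄.
(b) Mass of NaHSO₄: 1833 × 120.1 = 220,100 g.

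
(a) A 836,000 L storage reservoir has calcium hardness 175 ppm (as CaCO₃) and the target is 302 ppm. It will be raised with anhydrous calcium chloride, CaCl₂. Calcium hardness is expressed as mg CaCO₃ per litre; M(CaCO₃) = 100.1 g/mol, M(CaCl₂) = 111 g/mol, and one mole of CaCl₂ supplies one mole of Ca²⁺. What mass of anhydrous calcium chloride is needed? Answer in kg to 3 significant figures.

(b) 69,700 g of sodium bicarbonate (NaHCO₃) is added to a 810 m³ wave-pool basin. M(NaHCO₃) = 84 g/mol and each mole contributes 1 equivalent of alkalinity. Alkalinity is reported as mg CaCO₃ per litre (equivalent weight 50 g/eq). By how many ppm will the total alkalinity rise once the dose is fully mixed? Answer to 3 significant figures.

(a) 118 kg; (b) 51.2 ppm

(a) Hardness to add: (302 − 175) = 127 mg/L as CaCO₃ × 836,000 L = 106,200 g as CaCO₃.
(a) Moles of Ca²⁺ (1 mol Ca²⁺ ≡ 1 mol CaCO₃): 106,200 / 100.1 g/mol = 1061 mol.
(a) Mass of CaCl₂: 1061 × 111 = 117,700 g.

(b) Volume: 810 m³ = 810,000 L.
(b) Moles of NaHCO₃: 69,700 g ÷ 84 g/mol = 829.8 mol → 829.8 eq of alkalinity.
(b) As CaCO₃: 829.8 eq × 50 g/eq = 41,490 g.
(b) Rise: 41,490 g / 810,000 L × 1000 = 51.22 mg/L.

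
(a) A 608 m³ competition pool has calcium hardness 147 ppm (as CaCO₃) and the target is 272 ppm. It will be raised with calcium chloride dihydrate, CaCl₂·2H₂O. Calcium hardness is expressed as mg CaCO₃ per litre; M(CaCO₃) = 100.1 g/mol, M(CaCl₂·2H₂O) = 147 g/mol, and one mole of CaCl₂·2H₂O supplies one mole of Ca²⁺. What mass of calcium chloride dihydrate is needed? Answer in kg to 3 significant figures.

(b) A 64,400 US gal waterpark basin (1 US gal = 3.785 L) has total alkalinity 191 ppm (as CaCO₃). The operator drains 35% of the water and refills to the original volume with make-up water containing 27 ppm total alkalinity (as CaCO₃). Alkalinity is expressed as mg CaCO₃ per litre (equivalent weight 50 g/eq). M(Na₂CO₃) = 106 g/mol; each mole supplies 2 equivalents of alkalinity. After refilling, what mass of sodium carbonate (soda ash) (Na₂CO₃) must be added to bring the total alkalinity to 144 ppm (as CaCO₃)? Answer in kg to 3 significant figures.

(a) 112 kg; (b) 2.69 kg

(a) Volume: 608 m³ = 608,000 L.
(a) Hardness to add: (272 − 147) = 125 mg/L as CaCO₃ × 608,000 L = 76,000 g as CaCO₃.
(a) Moles of Ca²⁺ (1 mol Ca²⁺ ≡ 1 mol CaCO₃): 76,000 / 100.1 g/mol = 759.2 mol.
(a) Mass of CaCl₂·2H₂O: 759.2 × 147 = 111,600 g.

(b) Volume: 64,400 US gal × 3.785 L/gal = 243,754 L.
(b) After draining 35% and refilling: 191 × 0.65 + 27 × 0.35 = 133.6 ppm.
(b) Deficit to target: 144 − 133.6 = 10.4 mg/L.
(b) As CaCO₃: 10.4 mg/L × 243,754 L = 2535 g; ÷ 50 g/eq ÷ 2 = 25.35 mol Na₂CO₃.
(b) Mass: 25.35 × 106 = 2687 g.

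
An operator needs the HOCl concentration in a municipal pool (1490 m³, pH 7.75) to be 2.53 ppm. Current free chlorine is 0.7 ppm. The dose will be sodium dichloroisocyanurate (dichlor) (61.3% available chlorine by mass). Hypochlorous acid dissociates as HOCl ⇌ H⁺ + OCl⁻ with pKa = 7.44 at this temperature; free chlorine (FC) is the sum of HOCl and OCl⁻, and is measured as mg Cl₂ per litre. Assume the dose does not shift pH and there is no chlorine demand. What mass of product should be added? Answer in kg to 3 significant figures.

Volume: 1490 m³ = 1,490,000 L.
[OCl⁻]/[HOCl] = 10^(pH − pKa) = 10^(7.75 − 7.44) = 2.042; fraction as HOCl = 1/(1 + 2.042) = 0.3288.
Free chlorine required for 2.53 ppm HOCl: 2.53 / 0.3288 = 7.696 ppm.
FC to add: 7.696 − 0.7 = 6.996 mg/L as Cl₂.
Cl₂ equivalent: 6.996 mg/L × 1,490,000 L = 10,420 g.
Product at 61.3% available Cl: 10,420 / 0.613 = 17,000 g.

17.0 kg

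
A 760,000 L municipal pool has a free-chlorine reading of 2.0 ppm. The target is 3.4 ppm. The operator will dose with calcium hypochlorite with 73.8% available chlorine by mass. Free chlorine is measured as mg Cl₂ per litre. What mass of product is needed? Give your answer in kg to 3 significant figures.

1.44 kg

Chlorine deficit: 3.4 − 2.0 = 1.4 ppm = 1.4 mg/L as Cl₂.
Cl₂ equivalent needed: 1.4 mg/L × 760,000 L = 1,064,000 mg = 1064 g.
Product at 73.8% available chlorine: 1064 / 0.738 = 1442 g.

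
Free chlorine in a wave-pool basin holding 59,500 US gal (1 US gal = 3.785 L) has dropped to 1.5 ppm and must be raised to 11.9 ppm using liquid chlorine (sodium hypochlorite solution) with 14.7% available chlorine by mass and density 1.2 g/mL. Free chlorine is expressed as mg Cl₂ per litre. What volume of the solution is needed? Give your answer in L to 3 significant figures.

13.3 L

Volume: 59,500 US gal × 3.785 L/gal = 225,208 L.
Chlorine deficit: 11.9 − 1.5 = 10.4 ppm = 10.4 mg/L as Cl₂.
Cl₂ equivalent needed: 10.4 mg/L × 225,208 L = 2,342,000 mg = 2342 g.
Product at 14.7% available chlorine: 2342 / 0.147 = 15,930 g.
Volume at density 1.2 g/mL: 15,930 g ÷ 1.2 g/mL = 13,280 mL.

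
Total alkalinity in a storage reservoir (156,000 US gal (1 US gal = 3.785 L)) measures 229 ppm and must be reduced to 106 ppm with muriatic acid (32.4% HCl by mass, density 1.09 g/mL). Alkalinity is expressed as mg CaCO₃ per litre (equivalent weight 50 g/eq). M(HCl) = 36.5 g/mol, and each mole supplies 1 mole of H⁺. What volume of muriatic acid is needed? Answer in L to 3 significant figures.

Volume: 156,000 US gal × 3.785 L/gal = 590,460 L.
Alkalinity to neutralize: (229 − 106) = 123 mg/L as CaCO₃ × 590,460 L = 72,630 g as CaCO₃.
Equivalents of H⁺ required: 72,630 ÷ 50 g/eq = 1453 eq = 1453 mol HCl.
Mass of HCl: 1453 × 36.5 = 53,020 g.
Mass of 32.4% solution: 53,020 / 0.324 = 163,600 g.
Volume: 163,600 g ÷ 1.09 g/mL = 150,100 mL.

150 L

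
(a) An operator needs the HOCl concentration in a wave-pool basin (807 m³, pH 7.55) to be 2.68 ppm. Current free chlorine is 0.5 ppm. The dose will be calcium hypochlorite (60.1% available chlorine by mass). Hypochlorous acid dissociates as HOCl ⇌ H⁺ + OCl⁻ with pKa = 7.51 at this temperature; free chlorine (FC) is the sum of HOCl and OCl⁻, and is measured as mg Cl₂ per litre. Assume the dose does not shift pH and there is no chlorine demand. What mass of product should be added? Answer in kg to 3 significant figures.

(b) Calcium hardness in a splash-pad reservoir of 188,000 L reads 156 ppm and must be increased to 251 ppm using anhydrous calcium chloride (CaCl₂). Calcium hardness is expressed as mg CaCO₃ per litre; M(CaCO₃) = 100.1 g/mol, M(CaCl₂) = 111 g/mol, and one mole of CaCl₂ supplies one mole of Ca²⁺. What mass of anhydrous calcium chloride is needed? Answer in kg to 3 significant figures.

(a) 6.87 kg; (b) 19.8 kg

(a) Volume: 807 m³ = 807,000 L.
(a) [OCl⁻]/[HOCl] = 10^(pH − pKa) = 10^(7.55 − 7.51) = 1.096; fraction as HOCl = 1/(1 + 1.096) = 0.477.
(a) Free chlorine required for 2.68 ppm HOCl: 2.68 / 0.477 = 5.619 ppm.
(a) FC to add: 5.619 − 0.5 = 5.119 mg/L as Cl₂.
(a) Cl₂ equivalent: 5.119 mg/L × 807,000 L = 4131 g.
(a) Product at 60.1% available Cl: 4131 / 0.601 = 6873 g.

(b) Hardness to add: (251 − 156) = 95 mg/L as CaCO₃ × 188,000 L = 17,860 g as CaCO₃.
(b) Moles of Ca²⁺ (1 mol Ca²⁺ ≡ 1 mol CaCO₃): 17,860 / 100.1 g/mol = 178.4 mol.
(b) Mass of CaCl₂: 178.4 × 111 = 19,800 g.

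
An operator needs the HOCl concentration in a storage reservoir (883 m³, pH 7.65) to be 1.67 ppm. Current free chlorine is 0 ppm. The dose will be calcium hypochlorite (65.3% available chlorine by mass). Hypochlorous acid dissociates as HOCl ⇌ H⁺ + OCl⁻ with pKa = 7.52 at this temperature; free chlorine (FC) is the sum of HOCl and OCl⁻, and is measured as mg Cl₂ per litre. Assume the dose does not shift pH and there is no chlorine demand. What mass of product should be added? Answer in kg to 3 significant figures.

5.30 kg

Volume: 883 m³ = 883,000 L.
[OCl⁻]/[HOCl] = 10^(pH − pKa) = 10^(7.65 − 7.52) = 1.349; fraction as HOCl = 1/(1 + 1.349) = 0.4257.
Free chlorine required for 1.67 ppm HOCl: 1.67 / 0.4257 = 3.923 ppm.
FC to add: 3.923 − 0 = 3.923 mg/L as Cl₂.
Cl₂ equivalent: 3.923 mg/L × 883,000 L = 3464 g.
Product at 65.3% available Cl: 3464 / 0.653 = 5304 g.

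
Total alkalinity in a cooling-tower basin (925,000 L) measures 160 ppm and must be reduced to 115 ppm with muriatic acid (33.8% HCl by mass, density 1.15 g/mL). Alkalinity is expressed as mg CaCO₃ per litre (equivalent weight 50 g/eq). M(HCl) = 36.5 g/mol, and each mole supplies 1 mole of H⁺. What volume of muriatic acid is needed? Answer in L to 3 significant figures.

78.2 L

Alkalinity to neutralize: (160 − 115) = 45 mg/L as CaCO₃ × 925,000 L = 41,620 g as CaCO₃.
Equivalents of H⁺ required: 41,620 ÷ 50 g/eq = 832.5 eq = 832.5 mol HCl.
Mass of HCl: 832.5 × 36.5 = 30,390 g.
Mass of 33.8% solution: 30,390 / 0.338 = 89,900 g.
Volume: 89,900 g ÷ 1.15 g/mL = 78,170 mL.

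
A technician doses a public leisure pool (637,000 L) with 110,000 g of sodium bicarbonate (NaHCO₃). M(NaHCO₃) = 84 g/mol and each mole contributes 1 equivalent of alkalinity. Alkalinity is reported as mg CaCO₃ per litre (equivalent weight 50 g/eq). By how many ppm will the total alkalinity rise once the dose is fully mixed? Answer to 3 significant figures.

103 ppm

Moles of NaHCO₃: 110,000 g ÷ 84 g/mol = 1310 mol → 1310 eq of alkalinity.
As CaCO₃: 1310 eq × 50 g/eq = 65,480 g.
Rise: 65,480 g / 637,000 L × 1000 = 102.8 mg/L.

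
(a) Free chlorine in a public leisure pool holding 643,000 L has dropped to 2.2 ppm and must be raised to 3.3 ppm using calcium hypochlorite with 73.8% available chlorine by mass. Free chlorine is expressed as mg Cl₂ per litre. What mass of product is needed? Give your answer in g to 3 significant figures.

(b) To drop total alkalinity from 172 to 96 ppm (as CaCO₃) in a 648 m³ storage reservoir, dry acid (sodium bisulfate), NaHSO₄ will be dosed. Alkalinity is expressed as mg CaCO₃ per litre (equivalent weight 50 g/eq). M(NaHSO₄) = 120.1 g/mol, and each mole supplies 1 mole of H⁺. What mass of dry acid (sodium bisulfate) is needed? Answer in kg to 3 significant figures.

(a) 958 g; (b) 118 kg

(a) Chlorine deficit: 3.3 − 2.2 = 1.1 ppm = 1.1 mg/L as Cl₂.
(a) Cl₂ equivalent needed: 1.1 mg/L × 643,000 L = 707,300 mg = 707.3 g.
(a) Product at 73.8% available chlorine: 707.3 / 0.738 = 958.4 g.

(b) Volume: 648 m³ = 648,000 L.
(b) Alkalinity to neutralize: (172 − 96) = 76 mg/L as CaCO₃ × 648,000 L = 49,250 g as CaCO₃.
(b) Equivalents of H⁺ required: 49,250 ÷ 50 g/eq = 985 eq = 985 mol NaHSO₄.
(b) Mass of NaHSO₄: 985 × 120.1 = 118,300 g.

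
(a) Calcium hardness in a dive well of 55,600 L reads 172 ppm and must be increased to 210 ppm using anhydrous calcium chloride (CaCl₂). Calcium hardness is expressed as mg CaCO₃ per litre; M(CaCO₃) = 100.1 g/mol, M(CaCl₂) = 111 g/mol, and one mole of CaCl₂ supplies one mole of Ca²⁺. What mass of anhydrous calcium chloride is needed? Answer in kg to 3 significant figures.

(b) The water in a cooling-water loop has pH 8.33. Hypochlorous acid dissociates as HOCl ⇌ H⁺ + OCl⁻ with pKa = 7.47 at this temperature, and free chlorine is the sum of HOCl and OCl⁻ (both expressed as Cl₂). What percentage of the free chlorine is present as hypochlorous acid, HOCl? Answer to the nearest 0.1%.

(a) 2.34 kg; (b) 12.1%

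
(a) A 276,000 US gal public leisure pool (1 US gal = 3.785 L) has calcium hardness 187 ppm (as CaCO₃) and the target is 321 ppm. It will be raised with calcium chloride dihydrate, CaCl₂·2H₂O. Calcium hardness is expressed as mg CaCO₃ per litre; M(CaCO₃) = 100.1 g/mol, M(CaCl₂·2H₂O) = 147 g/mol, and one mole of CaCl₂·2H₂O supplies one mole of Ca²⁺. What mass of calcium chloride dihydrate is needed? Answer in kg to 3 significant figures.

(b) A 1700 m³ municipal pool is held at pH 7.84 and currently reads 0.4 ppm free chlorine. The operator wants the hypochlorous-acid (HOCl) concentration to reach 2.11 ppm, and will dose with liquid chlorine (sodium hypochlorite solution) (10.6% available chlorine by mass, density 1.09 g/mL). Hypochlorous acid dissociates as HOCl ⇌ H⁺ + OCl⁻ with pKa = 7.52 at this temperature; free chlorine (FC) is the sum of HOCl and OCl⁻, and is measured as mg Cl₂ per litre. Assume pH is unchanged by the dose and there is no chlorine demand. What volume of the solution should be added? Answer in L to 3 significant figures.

(a) 206 kg; (b) 90.0 L

(a) Volume: 276,000 US gal × 3.785 L/gal = 1,044,660 L.
(a) Hardness to add: (321 − 187) = 134 mg/L as CaCO₃ × 1,044,660 L = 140,000 g as CaCO₃.
(a) Moles of Ca²⁺ (1 mol Ca²⁺ ≡ 1 mol CaCO₃): 140,000 / 100.1 g/mol = 1398 mol.
(a) Mass of CaCl₂·2H₂O: 1398 × 147 = 205,600 g.

(b) Volume: 1700 m³ = 1,700,000 L.
(b) [OCl⁻]/[HOCl] = 10^(pH − pKa) = 10^(7.84 − 7.52) = 2.089; fraction as HOCl = 1/(1 + 2.089) = 0.3237.
(b) Free chlorine required for 2.11 ppm HOCl: 2.11 / 0.3237 = 6.518 ppm.
(b) FC to add: 6.518 − 0.4 = 6.118 mg/L as Cl₂.
(b) Cl₂ equivalent: 6.118 mg/L × 1,700,000 L = 10,400 g.
(b) Product at 10.6% available Cl: 10,400 / 0.106 = 98,130 g.
(b) Volume: 98,130 g ÷ 1.09 g/mL = 90,020 mL.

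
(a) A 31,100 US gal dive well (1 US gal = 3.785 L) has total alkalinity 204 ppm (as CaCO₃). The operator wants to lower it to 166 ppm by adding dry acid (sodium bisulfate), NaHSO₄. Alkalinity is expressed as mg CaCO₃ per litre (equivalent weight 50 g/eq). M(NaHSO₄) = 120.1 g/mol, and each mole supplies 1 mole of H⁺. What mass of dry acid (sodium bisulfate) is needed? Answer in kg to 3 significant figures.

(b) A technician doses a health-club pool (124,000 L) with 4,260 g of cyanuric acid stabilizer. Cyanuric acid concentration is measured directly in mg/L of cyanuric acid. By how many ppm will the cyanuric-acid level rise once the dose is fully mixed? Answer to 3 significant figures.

(a) Volume: 31,100 US gal × 3.785 L/gal = 117,714 L.
(a) Alkalinity to neutralize: (204 − 166) = 38 mg/L as CaCO₃ × 117,714 L = 4473 g as CaCO₃.
(a) Equivalents of H⁺ required: 4473 ÷ 50 g/eq = 89.46 eq = 89.46 mol NaHSO₄.
(a) Mass of NaHSO₄: 89.46 × 120.1 = 10,740 g.

(b) Rise: 4,260 g / 124,000 L × 1000 = 34.35 mg/L.

(a) 10.7 kg; (b) 34.4 ppm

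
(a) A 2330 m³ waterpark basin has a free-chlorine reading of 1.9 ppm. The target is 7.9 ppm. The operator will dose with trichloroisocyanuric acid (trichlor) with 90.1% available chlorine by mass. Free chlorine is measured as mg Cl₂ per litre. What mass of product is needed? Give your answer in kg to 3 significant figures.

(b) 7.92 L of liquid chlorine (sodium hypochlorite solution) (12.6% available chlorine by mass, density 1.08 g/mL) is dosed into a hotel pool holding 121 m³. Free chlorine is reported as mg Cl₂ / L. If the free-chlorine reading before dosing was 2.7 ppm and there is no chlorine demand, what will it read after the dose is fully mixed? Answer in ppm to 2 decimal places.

(a) Volume: 2330 m³ = 2,330,000 L.
(a) Chlorine deficit: 7.9 − 1.9 = 6 ppm = 6 mg/L as Cl₂.
(a) Cl₂ equivalent needed: 6 mg/L × 2,330,000 L = 13,980,000 mg = 13,980 g.
(a) Product at 90.1% available chlorine: 13,980 / 0.901 = 15,520 g.

(b) Volume: 121 m³ = 121,000 L.
(b) Mass of solution: 7.92 L × 1000 mL/L × 1.08 g/mL = 8554 g.
(b) Available chlorine delivered: 8554 g × 0.126 = 1078 g as Cl₂.
(b) Concentration rise: 1078 g / 121,000 L = 8.907 mg/L = 8.91 ppm.
(b) Final FC: 2.7 + 8.91 = 11.61 ppm.

(a) 15.5 kg; (b) 11.61 ppm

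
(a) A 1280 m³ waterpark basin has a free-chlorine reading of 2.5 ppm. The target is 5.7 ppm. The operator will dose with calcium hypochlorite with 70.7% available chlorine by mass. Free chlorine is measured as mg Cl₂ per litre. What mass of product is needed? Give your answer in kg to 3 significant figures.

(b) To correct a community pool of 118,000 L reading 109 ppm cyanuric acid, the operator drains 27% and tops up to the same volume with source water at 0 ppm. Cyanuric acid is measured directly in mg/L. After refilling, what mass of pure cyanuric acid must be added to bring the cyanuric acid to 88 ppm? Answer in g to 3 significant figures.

(a) 5.79 kg; (b) 995 g

(a) Volume: 1280 m³ = 1,280,000 L.
(a) Chlorine deficit: 5.7 − 2.5 = 3.2 ppm = 3.2 mg/L as Cl₂.
(a) Cl₂ equivalent needed: 3.2 mg/L × 1,280,000 L = 4,096,000 mg = 4096 g.
(a) Product at 70.7% available chlorine: 4096 / 0.707 = 5793 g.

(b) After draining 27% and refilling: 109 × 0.73 + 0 × 0.27 = 79.57 ppm.
(b) Deficit to target: 88 − 79.57 = 8.43 mg/L.
(b) Mass: 8.43 mg/L × 118,000 L = 994.7 g cyanuric acid.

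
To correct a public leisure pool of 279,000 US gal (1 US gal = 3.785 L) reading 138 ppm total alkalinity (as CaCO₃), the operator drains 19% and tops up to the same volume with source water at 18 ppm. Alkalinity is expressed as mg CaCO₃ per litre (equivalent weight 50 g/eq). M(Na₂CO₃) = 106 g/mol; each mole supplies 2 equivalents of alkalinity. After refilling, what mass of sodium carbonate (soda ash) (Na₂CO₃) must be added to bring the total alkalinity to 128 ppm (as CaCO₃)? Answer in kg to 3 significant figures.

Volume: 279,000 US gal × 3.785 L/gal = 1,056,015 L.
After draining 19% and refilling: 138 × 0.81 + 18 × 0.19 = 115.2 ppm.
Deficit to target: 128 − 115.2 = 12.8 mg/L.
As CaCO₃: 12.8 mg/L × 1,056,015 L = 13,520 g; ÷ 50 g/eq ÷ 2 = 135.2 mol Na₂CO₃.
Mass: 135.2 × 106 = 14,330 g.

14.3 kg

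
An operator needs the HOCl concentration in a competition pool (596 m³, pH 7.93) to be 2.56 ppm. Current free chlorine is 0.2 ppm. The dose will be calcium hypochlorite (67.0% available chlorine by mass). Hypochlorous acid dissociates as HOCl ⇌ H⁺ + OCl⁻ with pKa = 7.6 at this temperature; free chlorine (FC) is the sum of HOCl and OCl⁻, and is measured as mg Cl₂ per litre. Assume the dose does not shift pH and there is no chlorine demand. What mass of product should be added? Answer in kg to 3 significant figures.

6.97 kg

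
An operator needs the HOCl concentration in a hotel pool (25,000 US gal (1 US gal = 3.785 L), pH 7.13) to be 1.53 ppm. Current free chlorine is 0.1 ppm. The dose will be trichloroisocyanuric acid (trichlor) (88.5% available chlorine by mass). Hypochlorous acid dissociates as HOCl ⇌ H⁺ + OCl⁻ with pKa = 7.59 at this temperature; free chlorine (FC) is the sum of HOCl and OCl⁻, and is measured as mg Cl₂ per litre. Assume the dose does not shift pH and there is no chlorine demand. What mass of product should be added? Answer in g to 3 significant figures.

Volume: 25,000 US gal × 3.785 L/gal = 94,625 L.
[OCl⁻]/[HOCl] = 10^(pH − pKa) = 10^(7.13 − 7.59) = 0.3467; fraction as HOCl = 1/(1 + 0.3467) = 0.7425.
Free chlorine required for 1.53 ppm HOCl: 1.53 / 0.7425 = 2.061 ppm.
FC to add: 2.061 − 0.1 = 1.961 mg/L as Cl₂.
Cl₂ equivalent: 1.961 mg/L × 94,625 L = 185.5 g.
Product at 88.5% available Cl: 185.5 / 0.885 = 209.6 g.

210 g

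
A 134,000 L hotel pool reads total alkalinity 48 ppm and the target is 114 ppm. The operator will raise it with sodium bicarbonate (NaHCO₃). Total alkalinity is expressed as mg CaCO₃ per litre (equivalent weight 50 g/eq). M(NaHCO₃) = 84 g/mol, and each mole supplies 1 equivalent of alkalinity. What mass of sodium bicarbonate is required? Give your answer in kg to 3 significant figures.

14.9 kg

Alkalinity to add: (114 − 48) = 66 mg/L as CaCO₃ × 134,000 L = 8844 g as CaCO₃.
Equivalents: 8844 g ÷ 50 g/eq = 176.9 eq.
NaHCO₃ supplies 1 eq per mole → 176.9 mol.
Mass: 176.9 mol × 84 g/mol = 14,860 g.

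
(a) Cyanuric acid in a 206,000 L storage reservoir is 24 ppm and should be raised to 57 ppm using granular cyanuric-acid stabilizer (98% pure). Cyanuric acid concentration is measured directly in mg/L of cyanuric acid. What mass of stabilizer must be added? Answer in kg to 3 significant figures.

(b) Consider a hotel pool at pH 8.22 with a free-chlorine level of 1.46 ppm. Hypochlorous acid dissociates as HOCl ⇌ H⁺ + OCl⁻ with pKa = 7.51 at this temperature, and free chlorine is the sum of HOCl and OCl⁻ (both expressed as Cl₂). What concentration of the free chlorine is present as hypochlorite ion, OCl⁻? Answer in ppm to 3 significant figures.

(a) 6.94 kg; (b) 1.22 ppm

(a) CYA to add: (57 − 24) = 33 mg/L × 206,000 L = 6798 g cyanuric acid.
(a) At 98% purity: 6798 / 0.98 = 6937 g product.

(b) [OCl⁻]/[HOCl] = 10^(pH − pKa) = 10^(8.22 − 7.51) = 10^0.71 = 5.129.
(b) Fraction as HOCl = 1 / (1 + 5.129) = 0.1632.
(b) OCl⁻ = (1 − 0.1632) × 1.46 ppm = 1.222 ppm.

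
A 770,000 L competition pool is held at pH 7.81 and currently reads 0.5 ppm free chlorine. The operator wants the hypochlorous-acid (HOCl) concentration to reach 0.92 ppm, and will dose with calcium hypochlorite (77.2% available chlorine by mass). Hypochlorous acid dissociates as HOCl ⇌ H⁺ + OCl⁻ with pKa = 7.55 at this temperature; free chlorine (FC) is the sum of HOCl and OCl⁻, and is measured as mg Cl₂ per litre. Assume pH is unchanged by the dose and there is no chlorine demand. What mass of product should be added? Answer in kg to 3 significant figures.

[OCl⁻]/[HOCl] = 10^(pH − pKa) = 10^(7.81 − 7.55) = 1.82; fraction as HOCl = 1/(1 + 1.82) = 0.3546.
Free chlorine required for 0.92 ppm HOCl: 0.92 / 0.3546 = 2.594 ppm.
FC to add: 2.594 − 0.5 = 2.094 mg/L as Cl₂.
Cl₂ equivalent: 2.094 mg/L × 770,000 L = 1612 g.
Product at 77.2% available Cl: 1612 / 0.772 = 2089 g.

2.09 kg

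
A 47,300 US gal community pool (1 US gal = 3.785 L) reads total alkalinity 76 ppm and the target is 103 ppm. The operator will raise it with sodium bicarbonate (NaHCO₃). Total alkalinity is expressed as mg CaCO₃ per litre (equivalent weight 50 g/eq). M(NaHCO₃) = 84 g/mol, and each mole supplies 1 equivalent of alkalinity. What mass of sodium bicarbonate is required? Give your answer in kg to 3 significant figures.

8.12 kg

Volume: 47,300 US gal × 3.785 L/gal = 179,030 L.
Alkalinity to add: (103 − 76) = 27 mg/L as CaCO₃ × 179,030 L = 4834 g as CaCO₃.
Equivalents: 4834 g ÷ 50 g/eq = 96.68 eq.
NaHCO₃ supplies 1 eq per mole → 96.68 mol.
Mass: 96.68 mol × 84 g/mol = 8121 g.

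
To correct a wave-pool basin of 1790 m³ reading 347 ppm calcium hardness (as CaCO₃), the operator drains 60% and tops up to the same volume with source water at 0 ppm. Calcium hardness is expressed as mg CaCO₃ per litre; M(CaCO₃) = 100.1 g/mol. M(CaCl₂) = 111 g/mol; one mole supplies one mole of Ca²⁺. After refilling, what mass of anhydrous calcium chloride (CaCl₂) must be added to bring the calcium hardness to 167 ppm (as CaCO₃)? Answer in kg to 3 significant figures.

56.0 kg

Volume: 1790 m³ = 1,790,000 L.
After draining 60% and refilling: 347 × 0.40 + 0 × 0.60 = 138.8 ppm.
Deficit to target: 167 − 138.8 = 28.2 mg/L.
As CaCO₃: 28.2 mg/L × 1,790,000 L = 50,480 g; ÷ 100.1 = 504.3 mol Ca²⁺.
Mass: 504.3 × 111 = 55,970 g.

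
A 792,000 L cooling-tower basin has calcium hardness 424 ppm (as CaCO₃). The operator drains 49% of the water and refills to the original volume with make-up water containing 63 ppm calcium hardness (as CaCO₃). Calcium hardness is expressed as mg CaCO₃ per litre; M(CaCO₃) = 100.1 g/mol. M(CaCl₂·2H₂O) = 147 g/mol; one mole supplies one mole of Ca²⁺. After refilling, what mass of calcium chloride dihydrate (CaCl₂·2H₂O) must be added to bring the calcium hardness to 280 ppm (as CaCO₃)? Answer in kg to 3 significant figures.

After draining 49% and refilling: 424 × 0.51 + 63 × 0.49 = 247.11 ppm.
Deficit to target: 280 − 247.11 = 32.89 mg/L.
As CaCO₃: 32.89 mg/L × 792,000 L = 26,050 g; ÷ 100.1 = 260.2 mol Ca²⁺.
Mass: 260.2 × 147 = 38,250 g.

38.3 kg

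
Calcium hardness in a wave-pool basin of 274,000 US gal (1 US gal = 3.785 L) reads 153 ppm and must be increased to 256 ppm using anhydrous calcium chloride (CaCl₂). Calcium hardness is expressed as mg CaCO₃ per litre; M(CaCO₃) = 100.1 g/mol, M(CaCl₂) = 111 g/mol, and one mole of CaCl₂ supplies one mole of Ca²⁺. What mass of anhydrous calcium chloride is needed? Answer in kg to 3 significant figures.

118 kg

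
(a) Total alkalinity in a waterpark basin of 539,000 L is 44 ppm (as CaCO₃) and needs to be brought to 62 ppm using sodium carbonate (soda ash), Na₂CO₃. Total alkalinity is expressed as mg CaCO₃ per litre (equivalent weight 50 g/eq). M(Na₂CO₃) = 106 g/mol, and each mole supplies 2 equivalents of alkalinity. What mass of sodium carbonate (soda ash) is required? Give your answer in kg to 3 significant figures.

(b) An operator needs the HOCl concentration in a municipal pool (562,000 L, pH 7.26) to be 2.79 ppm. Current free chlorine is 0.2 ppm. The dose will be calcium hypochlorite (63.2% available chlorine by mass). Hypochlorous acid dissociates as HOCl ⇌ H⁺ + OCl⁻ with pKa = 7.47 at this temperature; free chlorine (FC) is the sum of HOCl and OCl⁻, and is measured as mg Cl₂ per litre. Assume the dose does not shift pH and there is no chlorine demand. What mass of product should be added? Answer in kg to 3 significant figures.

(a) 10.3 kg; (b) 3.83 kg

(a) Alkalinity to add: (62 − 44) = 18 mg/L as CaCO₃ × 539,000 L = 9702 g as CaCO₃.
(a) Equivalents: 9702 g ÷ 50 g/eq = 194 eq.
(a) Each mole of Na₂CO₃ supplies 2 eq, so 194 / 2 = 97.02 mol.
(a) Mass: 97.02 mol × 106 g/mol = 10,280 g.

(b) [OCl⁻]/[HOCl] = 10^(pH − pKa) = 10^(7.26 − 7.47) = 0.6166; fraction as HOCl = 1/(1 + 0.6166) = 0.6186.
(b) Free chlorine required for 2.79 ppm HOCl: 2.79 / 0.6186 = 4.51 ppm.
(b) FC to add: 4.51 − 0.2 = 4.31 mg/L as Cl₂.
(b) Cl₂ equivalent: 4.31 mg/L × 562,000 L = 2422 g.
(b) Product at 63.2% available Cl: 2422 / 0.632 = 3833 g.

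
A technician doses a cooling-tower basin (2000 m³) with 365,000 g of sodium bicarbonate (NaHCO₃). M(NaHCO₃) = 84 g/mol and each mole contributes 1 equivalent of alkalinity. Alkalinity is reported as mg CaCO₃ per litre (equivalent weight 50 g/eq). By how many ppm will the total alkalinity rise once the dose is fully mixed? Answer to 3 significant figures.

109 ppm

Volume: 2000 m³ = 2,000,000 L.
Moles of NaHCO₃: 365,000 g ÷ 84 g/mol = 4345 mol → 4345 eq of alkalinity.
As CaCO₃: 4345 eq × 50 g/eq = 217,300 g.
Rise: 217,300 g / 2,000,000 L × 1000 = 108.6 mg/L.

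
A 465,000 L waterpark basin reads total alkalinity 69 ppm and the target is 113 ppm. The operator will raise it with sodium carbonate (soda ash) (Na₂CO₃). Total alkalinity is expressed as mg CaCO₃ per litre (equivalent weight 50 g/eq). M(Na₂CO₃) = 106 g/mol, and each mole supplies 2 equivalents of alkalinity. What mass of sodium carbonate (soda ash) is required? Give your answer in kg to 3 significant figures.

Alkalinity to add: (113 − 69) = 44 mg/L as CaCO₃ × 465,000 L = 20,460 g as CaCO₃.
Equivalents: 20,460 g ÷ 50 g/eq = 409.2 eq.
Each mole of Na₂CO₃ supplies 2 eq, so 409.2 / 2 = 204.6 mol.
Mass: 204.6 mol × 106 g/mol = 21,690 g.

21.7 kg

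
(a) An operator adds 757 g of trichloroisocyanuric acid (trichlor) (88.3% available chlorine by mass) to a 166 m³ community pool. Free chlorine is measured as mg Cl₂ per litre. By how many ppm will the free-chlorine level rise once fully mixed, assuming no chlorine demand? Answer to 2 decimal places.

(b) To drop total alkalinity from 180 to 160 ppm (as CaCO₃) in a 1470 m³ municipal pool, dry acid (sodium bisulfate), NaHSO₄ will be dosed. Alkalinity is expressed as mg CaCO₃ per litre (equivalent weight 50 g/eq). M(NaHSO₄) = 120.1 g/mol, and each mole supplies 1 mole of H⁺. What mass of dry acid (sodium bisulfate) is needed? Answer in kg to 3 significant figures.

(a) 4.03 ppm; (b) 70.6 kg

(a) Volume: 166 m³ = 166,000 L.
(a) Available chlorine delivered: 757 g × 0.883 = 668.4 g as Cl₂.
(a) Concentration rise: 668.4 g / 166,000 L = 4.027 mg/L = 4.03 ppm.

(b) Volume: 1470 m³ = 1,470,000 L.
(b) Alkalinity to neutralize: (180 − 160) = 20 mg/L as CaCO₃ × 1,470,000 L = 29,400 g as CaCO₃.
(b) Equivalents of H⁺ required: 29,400 ÷ 50 g/eq = 588 eq = 588 mol NaHSO₄.
(b) Mass of NaHSO₄: 588 × 120.1 = 70,620 g.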